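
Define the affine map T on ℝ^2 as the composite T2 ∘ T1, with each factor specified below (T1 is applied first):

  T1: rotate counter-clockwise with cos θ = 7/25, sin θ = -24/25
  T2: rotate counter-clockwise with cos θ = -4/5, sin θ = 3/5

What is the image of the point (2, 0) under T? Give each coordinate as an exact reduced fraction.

T1 rotate counter-clockwise with cos θ = 7/25, sin θ = -24/25: (2, 0) → (14/25, -48/25)
T2 rotate counter-clockwise with cos θ = -4/5, sin θ = 3/5: (14/25, -48/25) → (88/125, 234/125)

T(p) = (88/125, 234/125)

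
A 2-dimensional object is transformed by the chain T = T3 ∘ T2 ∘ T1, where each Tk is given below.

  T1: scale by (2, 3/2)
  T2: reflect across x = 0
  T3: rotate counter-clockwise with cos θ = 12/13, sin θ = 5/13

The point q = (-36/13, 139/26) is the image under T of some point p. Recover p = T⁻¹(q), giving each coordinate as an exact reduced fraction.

T1 = [2 0 0; 0 3/2 0; 0 0 1]
T2·T1 = [-2 0 0; 0 3/2 0; 0 0 1]
T3·…·T1 = [-24/13 -15/26 0; -10/13 18/13 0; 0 0 1]
det M = -3; M⁻¹ = [-6/13 -5/26 0; -10/39 8/13 0; 0 0 1]
M⁻¹ · (-36/13, 139/26)ᵀ = (1/4, 4)ᵀ

p = (1/4, 4)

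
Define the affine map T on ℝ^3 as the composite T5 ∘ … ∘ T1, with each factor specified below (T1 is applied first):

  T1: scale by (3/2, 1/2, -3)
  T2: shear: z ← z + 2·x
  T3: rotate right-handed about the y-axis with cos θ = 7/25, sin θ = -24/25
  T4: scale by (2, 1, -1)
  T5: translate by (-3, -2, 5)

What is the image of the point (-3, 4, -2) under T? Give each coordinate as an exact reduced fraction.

T(p) = (6/25, 0, 254/25)

T1 scale by (3/2, 1/2, -3): (-3, 4, -2) → (-9/2, 2, 6)
T2 shear: z ← z + 2·x: (-9/2, 2, 6) → (-9/2, 2, -3)
T3 rotate right-handed about the y-axis with cos θ = 7/25, sin θ = -24/25: (-9/2, 2, -3) → (81/50, 2, -129/25)
T4 scale by (2, 1, -1): (81/50, 2, -129/25) → (81/25, 2, 129/25)
T5 translate by (-3, -2, 5): (81/25, 2, 129/25) → (6/25, 0, 254/25)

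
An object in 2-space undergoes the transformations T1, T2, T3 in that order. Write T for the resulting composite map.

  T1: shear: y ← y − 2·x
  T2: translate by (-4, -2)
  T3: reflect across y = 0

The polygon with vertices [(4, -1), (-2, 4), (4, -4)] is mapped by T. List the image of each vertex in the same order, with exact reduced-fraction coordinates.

image vertices: (0, 11), (-6, -6), (0, 14)

T1 shear: y ← y − 2·x: (4, -1) → (4, -9); (-2, 4) → (-2, 8); (4, -4) → (4, -12)
T2 translate by (-4, -2): (4, -9) → (0, -11); (-2, 8) → (-6, 6); (4, -12) → (0, -14)
T3 reflect across y = 0: (0, -11) → (0, 11); (-6, 6) → (-6, -6); (0, -14) → (0, 14)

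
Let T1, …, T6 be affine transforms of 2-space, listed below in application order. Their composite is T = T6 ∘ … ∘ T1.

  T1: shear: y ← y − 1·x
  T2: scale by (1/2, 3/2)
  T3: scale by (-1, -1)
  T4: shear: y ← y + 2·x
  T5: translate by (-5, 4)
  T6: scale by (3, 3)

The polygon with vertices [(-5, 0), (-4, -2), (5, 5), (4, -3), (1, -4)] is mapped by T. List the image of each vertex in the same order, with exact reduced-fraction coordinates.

image vertices: (-15/2, 9/2), (-9, 15), (-45/2, -3), (-21, 63/2), (-33/2, 63/2)

T1 shear: y ← y − 1·x: (-5, 0) → (-5, 5); (-4, -2) → (-4, 2); (5, 5) → (5, 0); (4, -3) → (4, -7); (1, -4) → (1, -5)
T2 scale by (1/2, 3/2): (-5, 5) → (-5/2, 15/2); (-4, 2) → (-2, 3); (5, 0) → (5/2, 0); (4, -7) → (2, -21/2); (1, -5) → (1/2, -15/2)
T3 scale by (-1, -1): (-5/2, 15/2) → (5/2, -15/2); (-2, 3) → (2, -3); (5/2, 0) → (-5/2, 0); (2, -21/2) → (-2, 21/2); (1/2, -15/2) → (-1/2, 15/2)
T4 shear: y ← y + 2·x: (5/2, -15/2) → (5/2, -5/2); (2, -3) → (2, 1); (-5/2, 0) → (-5/2, -5); (-2, 21/2) → (-2, 13/2); (-1/2, 15/2) → (-1/2, 13/2)
T5 translate by (-5, 4): (5/2, -5/2) → (-5/2, 3/2); (2, 1) → (-3, 5); (-5/2, -5) → (-15/2, -1); (-2, 13/2) → (-7, 21/2); (-1/2, 13/2) → (-11/2, 21/2)
T6 scale by (3, 3): (-5/2, 3/2) → (-15/2, 9/2); (-3, 5) → (-9, 15); (-15/2, -1) → (-45/2, -3); (-7, 21/2) → (-21, 63/2); (-11/2, 21/2) → (-33/2, 63/2)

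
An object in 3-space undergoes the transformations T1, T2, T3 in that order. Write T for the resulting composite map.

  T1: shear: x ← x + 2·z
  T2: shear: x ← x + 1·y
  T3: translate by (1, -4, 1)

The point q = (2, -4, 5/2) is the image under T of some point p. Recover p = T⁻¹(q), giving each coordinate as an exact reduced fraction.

T1 = [1 0 2 0; 0 1 0 0; 0 0 1 0; 0 0 0 1]
T2·T1 = [1 1 2 0; 0 1 0 0; 0 0 1 0; 0 0 0 1]
T3·…·T1 = [1 1 2 1; 0 1 0 -4; 0 0 1 1; 0 0 0 1]
det M = 1; M⁻¹ = [1 -1 -2 -3; 0 1 0 4; 0 0 1 -1; 0 0 0 1]
M⁻¹ · (2, -4, 5/2)ᵀ = (-2, 0, 3/2)ᵀ

p = (-2, 0, 3/2)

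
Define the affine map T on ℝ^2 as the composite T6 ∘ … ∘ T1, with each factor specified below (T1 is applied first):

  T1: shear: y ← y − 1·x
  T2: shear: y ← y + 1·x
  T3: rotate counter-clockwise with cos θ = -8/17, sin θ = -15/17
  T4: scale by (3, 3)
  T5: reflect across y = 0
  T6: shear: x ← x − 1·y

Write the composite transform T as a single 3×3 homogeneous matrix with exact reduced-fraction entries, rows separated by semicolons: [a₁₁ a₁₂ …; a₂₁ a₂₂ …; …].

T = [-69/17 21/17 0; 45/17 24/17 0; 0 0 1]

T1 = [1 0 0; -1 1 0; 0 0 1]
T2·T1 = [1 0 0; 0 1 0; 0 0 1]
T3·…·T1 = [-8/17 15/17 0; -15/17 -8/17 0; 0 0 1]
T4·…·T1 = [-24/17 45/17 0; -45/17 -24/17 0; 0 0 1]
T5·…·T1 = [-24/17 45/17 0; 45/17 24/17 0; 0 0 1]
T6·…·T1 = [-69/17 21/17 0; 45/17 24/17 0; 0 0 1]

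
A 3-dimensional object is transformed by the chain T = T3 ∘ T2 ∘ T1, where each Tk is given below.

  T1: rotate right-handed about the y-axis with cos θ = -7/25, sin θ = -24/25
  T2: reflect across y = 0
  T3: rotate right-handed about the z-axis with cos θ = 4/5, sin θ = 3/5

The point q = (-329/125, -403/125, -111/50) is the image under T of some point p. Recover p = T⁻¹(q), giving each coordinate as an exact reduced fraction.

p = (-1, 1, 9/2)

T1 = [-7/25 0 -24/25 0; 0 1 0 0; 24/25 0 -7/25 0; 0 0 0 1]
T2·T1 = [-7/25 0 -24/25 0; 0 -1 0 0; 24/25 0 -7/25 0; 0 0 0 1]
T3·…·T1 = [-28/125 3/5 -96/125 0; -21/125 -4/5 -72/125 0; 24/25 0 -7/25 0; 0 0 0 1]
det M = -1; M⁻¹ = [-28/125 -21/125 24/25 0; 3/5 -4/5 0 0; -96/125 -72/125 -7/25 0; 0 0 0 1]
M⁻¹ · (-329/125, -403/125, -111/50)ᵀ = (-1, 1, 9/2)ᵀ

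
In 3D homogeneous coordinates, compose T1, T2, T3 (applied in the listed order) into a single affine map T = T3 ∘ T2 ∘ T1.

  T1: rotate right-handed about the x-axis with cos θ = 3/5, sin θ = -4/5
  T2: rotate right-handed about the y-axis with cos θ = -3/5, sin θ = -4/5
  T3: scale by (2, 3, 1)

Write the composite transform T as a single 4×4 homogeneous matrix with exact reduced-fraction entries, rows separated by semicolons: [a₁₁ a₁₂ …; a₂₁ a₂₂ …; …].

T = [-6/5 32/25 -24/25 0; 0 9/5 12/5 0; 4/5 12/25 -9/25 0; 0 0 0 1]

T1 = [1 0 0 0; 0 3/5 4/5 0; 0 -4/5 3/5 0; 0 0 0 1]
T2·T1 = [-3/5 16/25 -12/25 0; 0 3/5 4/5 0; 4/5 12/25 -9/25 0; 0 0 0 1]
T3·…·T1 = [-6/5 32/25 -24/25 0; 0 9/5 12/5 0; 4/5 12/25 -9/25 0; 0 0 0 1]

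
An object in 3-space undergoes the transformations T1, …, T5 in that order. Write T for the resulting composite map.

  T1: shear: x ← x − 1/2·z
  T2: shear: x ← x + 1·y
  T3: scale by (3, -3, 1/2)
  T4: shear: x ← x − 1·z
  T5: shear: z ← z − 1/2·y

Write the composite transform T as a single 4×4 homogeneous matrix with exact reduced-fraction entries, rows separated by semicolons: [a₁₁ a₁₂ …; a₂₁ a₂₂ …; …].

T = [3 3 -2 0; 0 -3 0 0; 0 3/2 1/2 0; 0 0 0 1]

T1 = [1 0 -1/2 0; 0 1 0 0; 0 0 1 0; 0 0 0 1]
T2·T1 = [1 1 -1/2 0; 0 1 0 0; 0 0 1 0; 0 0 0 1]
T3·…·T1 = [3 3 -3/2 0; 0 -3 0 0; 0 0 1/2 0; 0 0 0 1]
T4·…·T1 = [3 3 -2 0; 0 -3 0 0; 0 0 1/2 0; 0 0 0 1]
T5·…·T1 = [3 3 -2 0; 0 -3 0 0; 0 3/2 1/2 0; 0 0 0 1]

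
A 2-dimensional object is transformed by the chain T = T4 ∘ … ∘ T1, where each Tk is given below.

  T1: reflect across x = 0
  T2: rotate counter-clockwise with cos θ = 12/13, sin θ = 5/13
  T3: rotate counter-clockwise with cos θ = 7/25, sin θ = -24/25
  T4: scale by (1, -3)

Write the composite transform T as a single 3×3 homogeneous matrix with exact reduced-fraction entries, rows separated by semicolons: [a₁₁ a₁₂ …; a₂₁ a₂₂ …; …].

T1 = [-1 0 0; 0 1 0; 0 0 1]
T2·T1 = [-12/13 -5/13 0; -5/13 12/13 0; 0 0 1]
T3·…·T1 = [-204/325 253/325 0; 253/325 204/325 0; 0 0 1]
T4·…·T1 = [-204/325 253/325 0; -759/325 -612/325 0; 0 0 1]

T = [-204/325 253/325 0; -759/325 -612/325 0; 0 0 1]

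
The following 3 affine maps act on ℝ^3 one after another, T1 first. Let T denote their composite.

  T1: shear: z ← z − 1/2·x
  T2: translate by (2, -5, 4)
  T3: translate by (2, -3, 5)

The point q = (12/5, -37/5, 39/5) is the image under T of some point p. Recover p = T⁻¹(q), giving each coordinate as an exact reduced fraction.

p = (-8/5, 3/5, -2)

T1 = [1 0 0 0; 0 1 0 0; -1/2 0 1 0; 0 0 0 1]
T2·T1 = [1 0 0 2; 0 1 0 -5; -1/2 0 1 4; 0 0 0 1]
T3·…·T1 = [1 0 0 4; 0 1 0 -8; -1/2 0 1 9; 0 0 0 1]
det M = 1; M⁻¹ = [1 0 0 -4; 0 1 0 8; 1/2 0 1 -11; 0 0 0 1]
M⁻¹ · (12/5, -37/5, 39/5)ᵀ = (-8/5, 3/5, -2)ᵀ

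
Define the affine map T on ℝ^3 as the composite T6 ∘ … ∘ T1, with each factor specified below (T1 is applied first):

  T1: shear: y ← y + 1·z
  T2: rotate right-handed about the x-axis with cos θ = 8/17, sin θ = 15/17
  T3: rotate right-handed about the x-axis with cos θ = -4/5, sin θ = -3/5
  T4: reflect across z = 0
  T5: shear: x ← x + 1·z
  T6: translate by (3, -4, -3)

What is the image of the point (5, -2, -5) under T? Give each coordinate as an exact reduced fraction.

T(p) = (157/85, -851/85, -778/85)

T1 shear: y ← y + 1·z: (5, -2, -5) → (5, -7, -5)
T2 rotate right-handed about the x-axis with cos θ = 8/17, sin θ = 15/17: (5, -7, -5) → (5, 19/17, -145/17)
T3 rotate right-handed about the x-axis with cos θ = -4/5, sin θ = -3/5: (5, 19/17, -145/17) → (5, -511/85, 523/85)
T4 reflect across z = 0: (5, -511/85, 523/85) → (5, -511/85, -523/85)
T5 shear: x ← x + 1·z: (5, -511/85, -523/85) → (-98/85, -511/85, -523/85)
T6 translate by (3, -4, -3): (-98/85, -511/85, -523/85) → (157/85, -851/85, -778/85)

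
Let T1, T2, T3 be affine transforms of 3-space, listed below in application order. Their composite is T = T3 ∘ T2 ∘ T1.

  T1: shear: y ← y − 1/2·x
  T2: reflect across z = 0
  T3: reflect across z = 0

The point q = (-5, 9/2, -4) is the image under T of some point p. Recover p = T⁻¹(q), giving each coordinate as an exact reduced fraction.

T1 = [1 0 0 0; -1/2 1 0 0; 0 0 1 0; 0 0 0 1]
T2·T1 = [1 0 0 0; -1/2 1 0 0; 0 0 -1 0; 0 0 0 1]
T3·…·T1 = [1 0 0 0; -1/2 1 0 0; 0 0 1 0; 0 0 0 1]
det M = 1; M⁻¹ = [1 0 0 0; 1/2 1 0 0; 0 0 1 0; 0 0 0 1]
M⁻¹ · (-5, 9/2, -4)ᵀ = (-5, 2, -4)ᵀ

p = (-5, 2, -4)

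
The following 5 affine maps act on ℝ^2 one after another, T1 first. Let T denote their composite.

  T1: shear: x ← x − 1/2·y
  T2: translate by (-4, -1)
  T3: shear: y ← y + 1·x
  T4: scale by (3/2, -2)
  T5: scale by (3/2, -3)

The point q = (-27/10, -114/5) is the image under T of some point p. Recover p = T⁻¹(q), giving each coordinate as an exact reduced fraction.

T1 = [1 -1/2 0; 0 1 0; 0 0 1]
T2·T1 = [1 -1/2 -4; 0 1 -1; 0 0 1]
T3·…·T1 = [1 -1/2 -4; 1 1/2 -5; 0 0 1]
T4·…·T1 = [3/2 -3/4 -6; -2 -1 10; 0 0 1]
T5·…·T1 = [9/4 -9/8 -9; 6 3 -30; 0 0 1]
det M = 27/2; M⁻¹ = [2/9 1/12 9/2; -4/9 1/6 1; 0 0 1]
M⁻¹ · (-27/10, -114/5)ᵀ = (2, -8/5)ᵀ

p = (2, -8/5)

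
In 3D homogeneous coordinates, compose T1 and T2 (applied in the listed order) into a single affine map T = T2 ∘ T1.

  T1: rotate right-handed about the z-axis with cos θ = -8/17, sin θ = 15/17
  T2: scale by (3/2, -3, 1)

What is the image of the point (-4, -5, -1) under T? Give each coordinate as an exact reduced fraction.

T1 rotate right-handed about the z-axis with cos θ = -8/17, sin θ = 15/17: (-4, -5, -1) → (107/17, -20/17, -1)
T2 scale by (3/2, -3, 1): (107/17, -20/17, -1) → (321/34, 60/17, -1)

T(p) = (321/34, 60/17, -1)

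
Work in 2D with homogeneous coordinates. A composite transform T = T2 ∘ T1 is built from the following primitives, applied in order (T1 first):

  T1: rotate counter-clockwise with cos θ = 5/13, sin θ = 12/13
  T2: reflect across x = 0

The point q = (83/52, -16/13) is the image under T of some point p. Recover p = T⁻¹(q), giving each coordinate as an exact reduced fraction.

p = (-7/4, 1)

T1 = [5/13 -12/13 0; 12/13 5/13 0; 0 0 1]
T2·T1 = [-5/13 12/13 0; 12/13 5/13 0; 0 0 1]
det M = -1; M⁻¹ = [-5/13 12/13 0; 12/13 5/13 0; 0 0 1]
M⁻¹ · (83/52, -16/13)ᵀ = (-7/4, 1)ᵀ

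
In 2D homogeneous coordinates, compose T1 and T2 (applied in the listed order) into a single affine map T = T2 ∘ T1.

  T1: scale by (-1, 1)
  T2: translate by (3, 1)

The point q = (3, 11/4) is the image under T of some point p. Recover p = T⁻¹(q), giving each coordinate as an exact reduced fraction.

p = (0, 7/4)

T1 = [-1 0 0; 0 1 0; 0 0 1]
T2·T1 = [-1 0 3; 0 1 1; 0 0 1]
det M = -1; M⁻¹ = [-1 0 3; 0 1 -1; 0 0 1]
M⁻¹ · (3, 11/4)ᵀ = (0, 7/4)ᵀ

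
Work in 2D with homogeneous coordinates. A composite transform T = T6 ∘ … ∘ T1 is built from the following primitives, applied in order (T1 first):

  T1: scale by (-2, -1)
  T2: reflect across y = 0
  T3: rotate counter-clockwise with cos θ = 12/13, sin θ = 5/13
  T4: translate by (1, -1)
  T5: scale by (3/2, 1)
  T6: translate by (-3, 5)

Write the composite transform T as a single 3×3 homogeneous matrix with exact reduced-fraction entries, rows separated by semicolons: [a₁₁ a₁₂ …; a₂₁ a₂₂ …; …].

T1 = [-2 0 0; 0 -1 0; 0 0 1]
T2·T1 = [-2 0 0; 0 1 0; 0 0 1]
T3·…·T1 = [-24/13 -5/13 0; -10/13 12/13 0; 0 0 1]
T4·…·T1 = [-24/13 -5/13 1; -10/13 12/13 -1; 0 0 1]
T5·…·T1 = [-36/13 -15/26 3/2; -10/13 12/13 -1; 0 0 1]
T6·…·T1 = [-36/13 -15/26 -3/2; -10/13 12/13 4; 0 0 1]

T = [-36/13 -15/26 -3/2; -10/13 12/13 4; 0 0 1]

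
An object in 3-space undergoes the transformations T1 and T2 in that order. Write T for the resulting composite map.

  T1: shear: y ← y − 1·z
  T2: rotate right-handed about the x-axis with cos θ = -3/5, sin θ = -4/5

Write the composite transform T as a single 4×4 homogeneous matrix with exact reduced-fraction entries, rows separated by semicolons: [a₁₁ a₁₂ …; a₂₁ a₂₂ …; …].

T = [1 0 0 0; 0 -3/5 7/5 0; 0 -4/5 1/5 0; 0 0 0 1]

T1 = [1 0 0 0; 0 1 -1 0; 0 0 1 0; 0 0 0 1]
T2·T1 = [1 0 0 0; 0 -3/5 7/5 0; 0 -4/5 1/5 0; 0 0 0 1]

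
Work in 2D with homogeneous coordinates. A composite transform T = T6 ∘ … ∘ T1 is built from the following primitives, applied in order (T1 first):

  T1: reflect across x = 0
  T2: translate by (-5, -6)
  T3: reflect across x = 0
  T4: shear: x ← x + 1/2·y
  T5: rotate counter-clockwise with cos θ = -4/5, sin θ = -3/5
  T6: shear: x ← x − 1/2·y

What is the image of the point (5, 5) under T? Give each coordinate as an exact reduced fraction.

T(p) = (-23/4, -49/10)

T1 reflect across x = 0: (5, 5) → (-5, 5)
T2 translate by (-5, -6): (-5, 5) → (-10, -1)
T3 reflect across x = 0: (-10, -1) → (10, -1)
T4 shear: x ← x + 1/2·y: (10, -1) → (19/2, -1)
T5 rotate counter-clockwise with cos θ = -4/5, sin θ = -3/5: (19/2, -1) → (-41/5, -49/10)
T6 shear: x ← x − 1/2·y: (-41/5, -49/10) → (-23/4, -49/10)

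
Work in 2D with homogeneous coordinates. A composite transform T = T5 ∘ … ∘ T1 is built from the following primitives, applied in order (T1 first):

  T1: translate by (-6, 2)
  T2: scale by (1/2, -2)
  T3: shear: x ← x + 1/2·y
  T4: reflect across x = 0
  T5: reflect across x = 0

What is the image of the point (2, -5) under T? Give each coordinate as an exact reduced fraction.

T1 translate by (-6, 2): (2, -5) → (-4, -3)
T2 scale by (1/2, -2): (-4, -3) → (-2, 6)
T3 shear: x ← x + 1/2·y: (-2, 6) → (1, 6)
T4 reflect across x = 0: (1, 6) → (-1, 6)
T5 reflect across x = 0: (-1, 6) → (1, 6)

T(p) = (1, 6)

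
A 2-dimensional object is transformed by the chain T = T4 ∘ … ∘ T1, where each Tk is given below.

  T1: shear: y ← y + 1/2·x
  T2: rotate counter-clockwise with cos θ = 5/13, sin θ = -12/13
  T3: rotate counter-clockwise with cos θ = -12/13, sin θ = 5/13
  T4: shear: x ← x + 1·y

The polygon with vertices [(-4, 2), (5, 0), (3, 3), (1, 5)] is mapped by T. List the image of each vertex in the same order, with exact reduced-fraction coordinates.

T1 shear: y ← y + 1/2·x: (-4, 2) → (-4, 0); (5, 0) → (5, 5/2); (3, 3) → (3, 9/2); (1, 5) → (1, 11/2)
T2 rotate counter-clockwise with cos θ = 5/13, sin θ = -12/13: (-4, 0) → (-20/13, 48/13); (5, 5/2) → (55/13, -95/26); (3, 9/2) → (69/13, -27/26); (1, 11/2) → (71/13, 31/26)
T3 rotate counter-clockwise with cos θ = -12/13, sin θ = 5/13: (-20/13, 48/13) → (0, -4); (55/13, -95/26) → (-5/2, 5); (69/13, -27/26) → (-9/2, 3); (71/13, 31/26) → (-11/2, 1)
T4 shear: x ← x + 1·y: (0, -4) → (-4, -4); (-5/2, 5) → (5/2, 5); (-9/2, 3) → (-3/2, 3); (-11/2, 1) → (-9/2, 1)

image vertices: (-4, -4), (5/2, 5), (-3/2, 3), (-9/2, 1)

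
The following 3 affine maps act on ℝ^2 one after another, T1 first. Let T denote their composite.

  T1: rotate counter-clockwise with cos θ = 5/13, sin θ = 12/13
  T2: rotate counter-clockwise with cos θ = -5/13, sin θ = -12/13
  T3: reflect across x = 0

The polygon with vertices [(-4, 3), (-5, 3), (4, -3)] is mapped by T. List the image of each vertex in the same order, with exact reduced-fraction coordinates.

T1 rotate counter-clockwise with cos θ = 5/13, sin θ = 12/13: (-4, 3) → (-56/13, -33/13); (-5, 3) → (-61/13, -45/13); (4, -3) → (56/13, 33/13)
T2 rotate counter-clockwise with cos θ = -5/13, sin θ = -12/13: (-56/13, -33/13) → (-116/169, 837/169); (-61/13, -45/13) → (-235/169, 957/169); (56/13, 33/13) → (116/169, -837/169)
T3 reflect across x = 0: (-116/169, 837/169) → (116/169, 837/169); (-235/169, 957/169) → (235/169, 957/169); (116/169, -837/169) → (-116/169, -837/169)

image vertices: (116/169, 837/169), (235/169, 957/169), (-116/169, -837/169)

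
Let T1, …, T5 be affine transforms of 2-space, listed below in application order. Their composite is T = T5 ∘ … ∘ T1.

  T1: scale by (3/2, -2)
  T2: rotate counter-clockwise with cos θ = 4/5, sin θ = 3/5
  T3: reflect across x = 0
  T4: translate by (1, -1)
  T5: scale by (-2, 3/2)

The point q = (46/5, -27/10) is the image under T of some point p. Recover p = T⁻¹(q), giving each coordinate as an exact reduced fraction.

p = (8/3, 2)

T1 = [3/2 0 0; 0 -2 0; 0 0 1]
T2·T1 = [6/5 6/5 0; 9/10 -8/5 0; 0 0 1]
T3·…·T1 = [-6/5 -6/5 0; 9/10 -8/5 0; 0 0 1]
T4·…·T1 = [-6/5 -6/5 1; 9/10 -8/5 -1; 0 0 1]
T5·…·T1 = [12/5 12/5 -2; 27/20 -12/5 -3/2; 0 0 1]
det M = -9; M⁻¹ = [4/15 4/15 14/15; 3/20 -4/15 -1/10; 0 0 1]
M⁻¹ · (46/5, -27/10)ᵀ = (8/3, 2)ᵀ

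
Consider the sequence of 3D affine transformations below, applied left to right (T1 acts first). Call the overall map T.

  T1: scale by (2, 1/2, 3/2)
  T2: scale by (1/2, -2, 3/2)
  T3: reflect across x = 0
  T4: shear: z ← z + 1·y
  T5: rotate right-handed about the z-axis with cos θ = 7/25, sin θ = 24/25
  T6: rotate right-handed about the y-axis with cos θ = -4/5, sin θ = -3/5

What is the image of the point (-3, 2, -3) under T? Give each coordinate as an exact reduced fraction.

T1 scale by (2, 1/2, 3/2): (-3, 2, -3) → (-6, 1, -9/2)
T2 scale by (1/2, -2, 3/2): (-6, 1, -9/2) → (-3, -2, -27/4)
T3 reflect across x = 0: (-3, -2, -27/4) → (3, -2, -27/4)
T4 shear: z ← z + 1·y: (3, -2, -27/4) → (3, -2, -35/4)
T5 rotate right-handed about the z-axis with cos θ = 7/25, sin θ = 24/25: (3, -2, -35/4) → (69/25, 58/25, -35/4)
T6 rotate right-handed about the y-axis with cos θ = -4/5, sin θ = -3/5: (69/25, 58/25, -35/4) → (1521/500, 58/25, 1082/125)

T(p) = (1521/500, 58/25, 1082/125)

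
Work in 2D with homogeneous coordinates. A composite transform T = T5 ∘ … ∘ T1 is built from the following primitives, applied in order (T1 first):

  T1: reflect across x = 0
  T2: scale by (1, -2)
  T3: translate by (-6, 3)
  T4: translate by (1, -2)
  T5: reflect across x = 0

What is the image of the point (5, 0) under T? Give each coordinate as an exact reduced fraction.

T1 reflect across x = 0: (5, 0) → (-5, 0)
T2 scale by (1, -2): (-5, 0) → (-5, 0)
T3 translate by (-6, 3): (-5, 0) → (-11, 3)
T4 translate by (1, -2): (-11, 3) → (-10, 1)
T5 reflect across x = 0: (-10, 1) → (10, 1)

T(p) = (10, 1)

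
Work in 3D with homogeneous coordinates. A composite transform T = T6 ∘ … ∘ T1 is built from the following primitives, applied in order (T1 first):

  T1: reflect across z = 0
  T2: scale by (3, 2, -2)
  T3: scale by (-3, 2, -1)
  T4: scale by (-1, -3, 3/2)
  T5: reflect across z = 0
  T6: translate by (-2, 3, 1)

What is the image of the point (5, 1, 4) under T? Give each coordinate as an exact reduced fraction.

T1 reflect across z = 0: (5, 1, 4) → (5, 1, -4)
T2 scale by (3, 2, -2): (5, 1, -4) → (15, 2, 8)
T3 scale by (-3, 2, -1): (15, 2, 8) → (-45, 4, -8)
T4 scale by (-1, -3, 3/2): (-45, 4, -8) → (45, -12, -12)
T5 reflect across z = 0: (45, -12, -12) → (45, -12, 12)
T6 translate by (-2, 3, 1): (45, -12, 12) → (43, -9, 13)

T(p) = (43, -9, 13)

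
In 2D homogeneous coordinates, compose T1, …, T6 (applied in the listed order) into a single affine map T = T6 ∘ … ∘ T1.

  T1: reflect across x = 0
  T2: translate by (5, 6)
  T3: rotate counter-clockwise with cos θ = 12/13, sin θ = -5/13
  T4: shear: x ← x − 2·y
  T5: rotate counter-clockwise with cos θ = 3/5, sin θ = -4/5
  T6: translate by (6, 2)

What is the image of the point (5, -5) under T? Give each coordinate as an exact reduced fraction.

T(p) = (381/65, 242/65)

T1 reflect across x = 0: (5, -5) → (-5, -5)
T2 translate by (5, 6): (-5, -5) → (0, 1)
T3 rotate counter-clockwise with cos θ = 12/13, sin θ = -5/13: (0, 1) → (5/13, 12/13)
T4 shear: x ← x − 2·y: (5/13, 12/13) → (-19/13, 12/13)
T5 rotate counter-clockwise with cos θ = 3/5, sin θ = -4/5: (-19/13, 12/13) → (-9/65, 112/65)
T6 translate by (6, 2): (-9/65, 112/65) → (381/65, 242/65)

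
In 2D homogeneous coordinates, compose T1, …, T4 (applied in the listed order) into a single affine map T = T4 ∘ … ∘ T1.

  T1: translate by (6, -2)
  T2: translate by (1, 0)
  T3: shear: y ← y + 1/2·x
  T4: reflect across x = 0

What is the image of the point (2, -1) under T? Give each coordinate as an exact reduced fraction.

T(p) = (-9, 3/2)

T1 translate by (6, -2): (2, -1) → (8, -3)
T2 translate by (1, 0): (8, -3) → (9, -3)
T3 shear: y ← y + 1/2·x: (9, -3) → (9, 3/2)
T4 reflect across x = 0: (9, 3/2) → (-9, 3/2)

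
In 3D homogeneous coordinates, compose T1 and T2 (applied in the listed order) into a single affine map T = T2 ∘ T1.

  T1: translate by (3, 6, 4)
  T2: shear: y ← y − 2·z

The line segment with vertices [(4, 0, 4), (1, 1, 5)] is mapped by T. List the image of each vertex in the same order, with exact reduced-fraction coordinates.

image vertices: (7, -10, 8), (4, -11, 9)

T1 translate by (3, 6, 4): (4, 0, 4) → (7, 6, 8); (1, 1, 5) → (4, 7, 9)
T2 shear: y ← y − 2·z: (7, 6, 8) → (7, -10, 8); (4, 7, 9) → (4, -11, 9)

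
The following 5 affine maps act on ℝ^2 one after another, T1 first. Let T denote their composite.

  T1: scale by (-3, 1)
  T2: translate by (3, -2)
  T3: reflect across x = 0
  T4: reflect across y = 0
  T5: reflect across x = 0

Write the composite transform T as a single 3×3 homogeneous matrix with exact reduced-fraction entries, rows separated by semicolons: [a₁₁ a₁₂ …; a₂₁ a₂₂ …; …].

T1 = [-3 0 0; 0 1 0; 0 0 1]
T2·T1 = [-3 0 3; 0 1 -2; 0 0 1]
T3·…·T1 = [3 0 -3; 0 1 -2; 0 0 1]
T4·…·T1 = [3 0 -3; 0 -1 2; 0 0 1]
T5·…·T1 = [-3 0 3; 0 -1 2; 0 0 1]

T = [-3 0 3; 0 -1 2; 0 0 1]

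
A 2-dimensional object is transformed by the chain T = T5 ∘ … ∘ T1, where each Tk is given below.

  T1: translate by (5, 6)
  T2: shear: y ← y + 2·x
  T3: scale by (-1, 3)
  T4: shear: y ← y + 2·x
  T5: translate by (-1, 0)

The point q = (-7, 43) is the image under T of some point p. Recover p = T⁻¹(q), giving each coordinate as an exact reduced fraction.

p = (1, 1/3)

T1 = [1 0 5; 0 1 6; 0 0 1]
T2·T1 = [1 0 5; 2 1 16; 0 0 1]
T3·…·T1 = [-1 0 -5; 6 3 48; 0 0 1]
T4·…·T1 = [-1 0 -5; 4 3 38; 0 0 1]
T5·…·T1 = [-1 0 -6; 4 3 38; 0 0 1]
det M = -3; M⁻¹ = [-1 0 -6; 4/3 1/3 -14/3; 0 0 1]
M⁻¹ · (-7, 43)ᵀ = (1, 1/3)ᵀ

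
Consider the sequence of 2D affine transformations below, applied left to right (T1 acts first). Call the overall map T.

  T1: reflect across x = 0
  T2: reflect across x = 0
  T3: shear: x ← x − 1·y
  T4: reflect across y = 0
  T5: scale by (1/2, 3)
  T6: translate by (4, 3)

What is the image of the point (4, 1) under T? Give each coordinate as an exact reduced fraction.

T(p) = (11/2, 0)

T1 reflect across x = 0: (4, 1) → (-4, 1)
T2 reflect across x = 0: (-4, 1) → (4, 1)
T3 shear: x ← x − 1·y: (4, 1) → (3, 1)
T4 reflect across y = 0: (3, 1) → (3, -1)
T5 scale by (1/2, 3): (3, -1) → (3/2, -3)
T6 translate by (4, 3): (3/2, -3) → (11/2, 0)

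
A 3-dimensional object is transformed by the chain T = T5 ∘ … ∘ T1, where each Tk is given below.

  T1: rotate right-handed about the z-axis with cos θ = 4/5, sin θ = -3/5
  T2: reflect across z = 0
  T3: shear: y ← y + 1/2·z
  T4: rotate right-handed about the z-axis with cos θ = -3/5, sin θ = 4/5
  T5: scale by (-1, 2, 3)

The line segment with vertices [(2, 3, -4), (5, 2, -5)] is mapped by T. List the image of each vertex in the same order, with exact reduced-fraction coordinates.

image vertices: (23/5, 8/5, 12), (4, 7, 15)

T1 rotate right-handed about the z-axis with cos θ = 4/5, sin θ = -3/5: (2, 3, -4) → (17/5, 6/5, -4); (5, 2, -5) → (26/5, -7/5, -5)
T2 reflect across z = 0: (17/5, 6/5, -4) → (17/5, 6/5, 4); (26/5, -7/5, -5) → (26/5, -7/5, 5)
T3 shear: y ← y + 1/2·z: (17/5, 6/5, 4) → (17/5, 16/5, 4); (26/5, -7/5, 5) → (26/5, 11/10, 5)
T4 rotate right-handed about the z-axis with cos θ = -3/5, sin θ = 4/5: (17/5, 16/5, 4) → (-23/5, 4/5, 4); (26/5, 11/10, 5) → (-4, 7/2, 5)
T5 scale by (-1, 2, 3): (-23/5, 4/5, 4) → (23/5, 8/5, 12); (-4, 7/2, 5) → (4, 7, 15)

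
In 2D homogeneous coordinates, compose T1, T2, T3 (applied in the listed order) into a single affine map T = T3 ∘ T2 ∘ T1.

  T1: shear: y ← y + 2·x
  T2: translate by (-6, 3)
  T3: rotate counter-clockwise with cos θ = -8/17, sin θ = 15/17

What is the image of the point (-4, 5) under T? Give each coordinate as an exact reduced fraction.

T(p) = (80/17, -150/17)

T1 shear: y ← y + 2·x: (-4, 5) → (-4, -3)
T2 translate by (-6, 3): (-4, -3) → (-10, 0)
T3 rotate counter-clockwise with cos θ = -8/17, sin θ = 15/17: (-10, 0) → (80/17, -150/17)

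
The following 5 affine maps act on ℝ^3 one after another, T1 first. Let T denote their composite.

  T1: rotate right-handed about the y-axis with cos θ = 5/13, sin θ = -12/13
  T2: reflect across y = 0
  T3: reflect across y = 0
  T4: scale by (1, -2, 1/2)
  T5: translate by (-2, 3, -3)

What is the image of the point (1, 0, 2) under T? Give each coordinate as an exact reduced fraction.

T1 rotate right-handed about the y-axis with cos θ = 5/13, sin θ = -12/13: (1, 0, 2) → (-19/13, 0, 22/13)
T2 reflect across y = 0: (-19/13, 0, 22/13) → (-19/13, 0, 22/13)
T3 reflect across y = 0: (-19/13, 0, 22/13) → (-19/13, 0, 22/13)
T4 scale by (1, -2, 1/2): (-19/13, 0, 22/13) → (-19/13, 0, 11/13)
T5 translate by (-2, 3, -3): (-19/13, 0, 11/13) → (-45/13, 3, -28/13)

T(p) = (-45/13, 3, -28/13)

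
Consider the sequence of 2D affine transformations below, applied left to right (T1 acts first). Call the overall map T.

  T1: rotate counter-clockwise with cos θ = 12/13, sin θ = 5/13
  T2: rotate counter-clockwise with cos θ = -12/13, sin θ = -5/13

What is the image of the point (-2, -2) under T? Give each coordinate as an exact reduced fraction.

T1 rotate counter-clockwise with cos θ = 12/13, sin θ = 5/13: (-2, -2) → (-14/13, -34/13)
T2 rotate counter-clockwise with cos θ = -12/13, sin θ = -5/13: (-14/13, -34/13) → (-2/169, 478/169)

T(p) = (-2/169, 478/169)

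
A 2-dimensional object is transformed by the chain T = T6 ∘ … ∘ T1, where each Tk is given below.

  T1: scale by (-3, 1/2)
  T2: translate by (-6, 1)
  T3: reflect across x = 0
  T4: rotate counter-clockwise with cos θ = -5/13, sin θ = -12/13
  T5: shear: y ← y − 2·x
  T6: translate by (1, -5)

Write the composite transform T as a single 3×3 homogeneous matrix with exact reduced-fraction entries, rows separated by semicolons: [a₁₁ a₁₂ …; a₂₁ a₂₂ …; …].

T = [-15/13 6/13 -5/13; -6/13 -29/26 -106/13; 0 0 1]

T1 = [-3 0 0; 0 1/2 0; 0 0 1]
T2·T1 = [-3 0 -6; 0 1/2 1; 0 0 1]
T3·…·T1 = [3 0 6; 0 1/2 1; 0 0 1]
T4·…·T1 = [-15/13 6/13 -18/13; -36/13 -5/26 -77/13; 0 0 1]
T5·…·T1 = [-15/13 6/13 -18/13; -6/13 -29/26 -41/13; 0 0 1]
T6·…·T1 = [-15/13 6/13 -5/13; -6/13 -29/26 -106/13; 0 0 1]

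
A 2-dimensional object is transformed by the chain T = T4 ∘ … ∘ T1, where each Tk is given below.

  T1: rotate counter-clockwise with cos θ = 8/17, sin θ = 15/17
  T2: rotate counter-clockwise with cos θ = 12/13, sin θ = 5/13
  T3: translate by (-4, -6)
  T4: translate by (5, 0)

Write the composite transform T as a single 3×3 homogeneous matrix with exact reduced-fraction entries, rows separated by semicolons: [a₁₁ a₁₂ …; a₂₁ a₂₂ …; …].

T = [21/221 -220/221 1; 220/221 21/221 -6; 0 0 1]

T1 = [8/17 -15/17 0; 15/17 8/17 0; 0 0 1]
T2·T1 = [21/221 -220/221 0; 220/221 21/221 0; 0 0 1]
T3·…·T1 = [21/221 -220/221 -4; 220/221 21/221 -6; 0 0 1]
T4·…·T1 = [21/221 -220/221 1; 220/221 21/221 -6; 0 0 1]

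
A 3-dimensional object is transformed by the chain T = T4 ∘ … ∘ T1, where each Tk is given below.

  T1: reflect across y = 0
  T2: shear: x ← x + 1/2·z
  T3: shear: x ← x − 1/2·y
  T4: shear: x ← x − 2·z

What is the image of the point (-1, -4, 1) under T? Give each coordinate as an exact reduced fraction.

T(p) = (-9/2, 4, 1)

T1 reflect across y = 0: (-1, -4, 1) → (-1, 4, 1)
T2 shear: x ← x + 1/2·z: (-1, 4, 1) → (-1/2, 4, 1)
T3 shear: x ← x − 1/2·y: (-1/2, 4, 1) → (-5/2, 4, 1)
T4 shear: x ← x − 2·z: (-5/2, 4, 1) → (-9/2, 4, 1)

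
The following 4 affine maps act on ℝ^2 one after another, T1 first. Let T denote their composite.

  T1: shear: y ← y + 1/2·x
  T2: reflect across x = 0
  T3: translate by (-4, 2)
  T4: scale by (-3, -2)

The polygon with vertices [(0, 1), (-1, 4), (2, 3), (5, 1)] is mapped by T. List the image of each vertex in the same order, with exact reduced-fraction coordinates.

image vertices: (12, -6), (9, -11), (18, -12), (27, -11)

T1 shear: y ← y + 1/2·x: (0, 1) → (0, 1); (-1, 4) → (-1, 7/2); (2, 3) → (2, 4); (5, 1) → (5, 7/2)
T2 reflect across x = 0: (0, 1) → (0, 1); (-1, 7/2) → (1, 7/2); (2, 4) → (-2, 4); (5, 7/2) → (-5, 7/2)
T3 translate by (-4, 2): (0, 1) → (-4, 3); (1, 7/2) → (-3, 11/2); (-2, 4) → (-6, 6); (-5, 7/2) → (-9, 11/2)
T4 scale by (-3, -2): (-4, 3) → (12, -6); (-3, 11/2) → (9, -11); (-6, 6) → (18, -12); (-9, 11/2) → (27, -11)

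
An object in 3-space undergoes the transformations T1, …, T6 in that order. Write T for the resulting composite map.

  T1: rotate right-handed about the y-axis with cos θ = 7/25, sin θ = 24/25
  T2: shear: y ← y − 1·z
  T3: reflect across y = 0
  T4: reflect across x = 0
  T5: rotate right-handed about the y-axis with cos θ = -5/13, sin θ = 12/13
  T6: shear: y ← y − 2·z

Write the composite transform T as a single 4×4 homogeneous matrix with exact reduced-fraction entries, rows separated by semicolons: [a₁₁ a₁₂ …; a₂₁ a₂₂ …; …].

T = [-253/325 0 204/325 0; -144/65 -1 -83/65 0; 204/325 0 253/325 0; 0 0 0 1]

T1 = [7/25 0 24/25 0; 0 1 0 0; -24/25 0 7/25 0; 0 0 0 1]
T2·T1 = [7/25 0 24/25 0; 24/25 1 -7/25 0; -24/25 0 7/25 0; 0 0 0 1]
T3·…·T1 = [7/25 0 24/25 0; -24/25 -1 7/25 0; -24/25 0 7/25 0; 0 0 0 1]
T4·…·T1 = [-7/25 0 -24/25 0; -24/25 -1 7/25 0; -24/25 0 7/25 0; 0 0 0 1]
T5·…·T1 = [-253/325 0 204/325 0; -24/25 -1 7/25 0; 204/325 0 253/325 0; 0 0 0 1]
T6·…·T1 = [-253/325 0 204/325 0; -144/65 -1 -83/65 0; 204/325 0 253/325 0; 0 0 0 1]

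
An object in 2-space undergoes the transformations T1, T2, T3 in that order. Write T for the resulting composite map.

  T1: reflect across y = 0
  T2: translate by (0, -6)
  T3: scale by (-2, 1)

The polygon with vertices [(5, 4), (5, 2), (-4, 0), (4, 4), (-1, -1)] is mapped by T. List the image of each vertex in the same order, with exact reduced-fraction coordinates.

T1 reflect across y = 0: (5, 4) → (5, -4); (5, 2) → (5, -2); (-4, 0) → (-4, 0); (4, 4) → (4, -4); (-1, -1) → (-1, 1)
T2 translate by (0, -6): (5, -4) → (5, -10); (5, -2) → (5, -8); (-4, 0) → (-4, -6); (4, -4) → (4, -10); (-1, 1) → (-1, -5)
T3 scale by (-2, 1): (5, -10) → (-10, -10); (5, -8) → (-10, -8); (-4, -6) → (8, -6); (4, -10) → (-8, -10); (-1, -5) → (2, -5)

image vertices: (-10, -10), (-10, -8), (8, -6), (-8, -10), (2, -5)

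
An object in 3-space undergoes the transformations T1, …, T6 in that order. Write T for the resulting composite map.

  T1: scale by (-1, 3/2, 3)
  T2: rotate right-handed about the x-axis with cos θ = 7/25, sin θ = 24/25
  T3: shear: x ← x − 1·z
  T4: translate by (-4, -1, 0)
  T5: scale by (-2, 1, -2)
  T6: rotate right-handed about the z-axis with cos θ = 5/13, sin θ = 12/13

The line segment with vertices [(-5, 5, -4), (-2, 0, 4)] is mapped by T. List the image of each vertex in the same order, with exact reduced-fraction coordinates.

image vertices: (-3076/325, 6563/650, -192/25), (392/25, 127/25, -168/25)

T1 scale by (-1, 3/2, 3): (-5, 5, -4) → (5, 15/2, -12); (-2, 0, 4) → (2, 0, 12)
T2 rotate right-handed about the x-axis with cos θ = 7/25, sin θ = 24/25: (5, 15/2, -12) → (5, 681/50, 96/25); (2, 0, 12) → (2, -288/25, 84/25)
T3 shear: x ← x − 1·z: (5, 681/50, 96/25) → (29/25, 681/50, 96/25); (2, -288/25, 84/25) → (-34/25, -288/25, 84/25)
T4 translate by (-4, -1, 0): (29/25, 681/50, 96/25) → (-71/25, 631/50, 96/25); (-34/25, -288/25, 84/25) → (-134/25, -313/25, 84/25)
T5 scale by (-2, 1, -2): (-71/25, 631/50, 96/25) → (142/25, 631/50, -192/25); (-134/25, -313/25, 84/25) → (268/25, -313/25, -168/25)
T6 rotate right-handed about the z-axis with cos θ = 5/13, sin θ = 12/13: (142/25, 631/50, -192/25) → (-3076/325, 6563/650, -192/25); (268/25, -313/25, -168/25) → (392/25, 127/25, -168/25)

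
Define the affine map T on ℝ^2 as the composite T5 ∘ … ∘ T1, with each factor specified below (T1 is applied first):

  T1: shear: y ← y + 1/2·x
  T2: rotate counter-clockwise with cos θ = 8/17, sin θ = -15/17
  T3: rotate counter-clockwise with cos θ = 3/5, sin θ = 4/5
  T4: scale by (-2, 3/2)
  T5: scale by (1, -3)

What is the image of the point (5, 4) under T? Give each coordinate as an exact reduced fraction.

T(p) = (-1009/85, -4329/170)

T1 shear: y ← y + 1/2·x: (5, 4) → (5, 13/2)
T2 rotate counter-clockwise with cos θ = 8/17, sin θ = -15/17: (5, 13/2) → (275/34, -23/17)
T3 rotate counter-clockwise with cos θ = 3/5, sin θ = 4/5: (275/34, -23/17) → (1009/170, 481/85)
T4 scale by (-2, 3/2): (1009/170, 481/85) → (-1009/85, 1443/170)
T5 scale by (1, -3): (-1009/85, 1443/170) → (-1009/85, -4329/170)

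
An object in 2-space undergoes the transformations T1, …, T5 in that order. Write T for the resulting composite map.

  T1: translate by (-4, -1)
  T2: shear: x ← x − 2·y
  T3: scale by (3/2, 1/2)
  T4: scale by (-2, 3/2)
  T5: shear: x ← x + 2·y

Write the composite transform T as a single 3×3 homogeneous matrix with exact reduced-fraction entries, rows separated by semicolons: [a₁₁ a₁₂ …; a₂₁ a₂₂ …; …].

T1 = [1 0 -4; 0 1 -1; 0 0 1]
T2·T1 = [1 -2 -2; 0 1 -1; 0 0 1]
T3·…·T1 = [3/2 -3 -3; 0 1/2 -1/2; 0 0 1]
T4·…·T1 = [-3 6 6; 0 3/4 -3/4; 0 0 1]
T5·…·T1 = [-3 15/2 9/2; 0 3/4 -3/4; 0 0 1]

T = [-3 15/2 9/2; 0 3/4 -3/4; 0 0 1]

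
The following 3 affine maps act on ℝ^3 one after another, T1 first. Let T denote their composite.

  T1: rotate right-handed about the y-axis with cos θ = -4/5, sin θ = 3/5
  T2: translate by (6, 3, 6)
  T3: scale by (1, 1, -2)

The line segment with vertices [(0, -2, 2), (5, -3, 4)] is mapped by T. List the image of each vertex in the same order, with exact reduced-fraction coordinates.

T1 rotate right-handed about the y-axis with cos θ = -4/5, sin θ = 3/5: (0, -2, 2) → (6/5, -2, -8/5); (5, -3, 4) → (-8/5, -3, -31/5)
T2 translate by (6, 3, 6): (6/5, -2, -8/5) → (36/5, 1, 22/5); (-8/5, -3, -31/5) → (22/5, 0, -1/5)
T3 scale by (1, 1, -2): (36/5, 1, 22/5) → (36/5, 1, -44/5); (22/5, 0, -1/5) → (22/5, 0, 2/5)

image vertices: (36/5, 1, -44/5), (22/5, 0, 2/5)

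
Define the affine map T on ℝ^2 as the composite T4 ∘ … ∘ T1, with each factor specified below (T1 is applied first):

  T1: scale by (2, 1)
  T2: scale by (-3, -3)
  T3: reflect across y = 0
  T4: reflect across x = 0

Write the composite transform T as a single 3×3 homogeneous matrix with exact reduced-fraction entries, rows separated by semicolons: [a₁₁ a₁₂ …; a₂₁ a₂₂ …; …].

T = [6 0 0; 0 3 0; 0 0 1]

T1 = [2 0 0; 0 1 0; 0 0 1]
T2·T1 = [-6 0 0; 0 -3 0; 0 0 1]
T3·…·T1 = [-6 0 0; 0 3 0; 0 0 1]
T4·…·T1 = [6 0 0; 0 3 0; 0 0 1]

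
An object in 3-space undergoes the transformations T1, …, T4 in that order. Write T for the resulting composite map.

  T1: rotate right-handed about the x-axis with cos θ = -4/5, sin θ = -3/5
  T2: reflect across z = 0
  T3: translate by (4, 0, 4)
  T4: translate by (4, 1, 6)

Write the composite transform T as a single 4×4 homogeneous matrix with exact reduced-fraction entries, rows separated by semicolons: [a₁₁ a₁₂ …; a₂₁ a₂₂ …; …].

T = [1 0 0 8; 0 -4/5 3/5 1; 0 3/5 4/5 10; 0 0 0 1]

T1 = [1 0 0 0; 0 -4/5 3/5 0; 0 -3/5 -4/5 0; 0 0 0 1]
T2·T1 = [1 0 0 0; 0 -4/5 3/5 0; 0 3/5 4/5 0; 0 0 0 1]
T3·…·T1 = [1 0 0 4; 0 -4/5 3/5 0; 0 3/5 4/5 4; 0 0 0 1]
T4·…·T1 = [1 0 0 8; 0 -4/5 3/5 1; 0 3/5 4/5 10; 0 0 0 1]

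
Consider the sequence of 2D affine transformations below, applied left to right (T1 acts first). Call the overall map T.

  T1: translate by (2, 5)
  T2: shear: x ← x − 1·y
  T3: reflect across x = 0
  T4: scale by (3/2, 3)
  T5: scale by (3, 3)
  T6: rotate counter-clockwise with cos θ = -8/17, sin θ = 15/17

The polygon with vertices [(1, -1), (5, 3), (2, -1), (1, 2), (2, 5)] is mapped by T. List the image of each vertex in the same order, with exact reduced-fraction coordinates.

image vertices: (-576/17, -441/34), (-1116/17, -1017/34), (-540/17, -288/17), (-1089/17, -234/17), (-1566/17, -315/17)

T1 translate by (2, 5): (1, -1) → (3, 4); (5, 3) → (7, 8); (2, -1) → (4, 4); (1, 2) → (3, 7); (2, 5) → (4, 10)
T2 shear: x ← x − 1·y: (3, 4) → (-1, 4); (7, 8) → (-1, 8); (4, 4) → (0, 4); (3, 7) → (-4, 7); (4, 10) → (-6, 10)
T3 reflect across x = 0: (-1, 4) → (1, 4); (-1, 8) → (1, 8); (0, 4) → (0, 4); (-4, 7) → (4, 7); (-6, 10) → (6, 10)
T4 scale by (3/2, 3): (1, 4) → (3/2, 12); (1, 8) → (3/2, 24); (0, 4) → (0, 12); (4, 7) → (6, 21); (6, 10) → (9, 30)
T5 scale by (3, 3): (3/2, 12) → (9/2, 36); (3/2, 24) → (9/2, 72); (0, 12) → (0, 36); (6, 21) → (18, 63); (9, 30) → (27, 90)
T6 rotate counter-clockwise with cos θ = -8/17, sin θ = 15/17: (9/2, 36) → (-576/17, -441/34); (9/2, 72) → (-1116/17, -1017/34); (0, 36) → (-540/17, -288/17); (18, 63) → (-1089/17, -234/17); (27, 90) → (-1566/17, -315/17)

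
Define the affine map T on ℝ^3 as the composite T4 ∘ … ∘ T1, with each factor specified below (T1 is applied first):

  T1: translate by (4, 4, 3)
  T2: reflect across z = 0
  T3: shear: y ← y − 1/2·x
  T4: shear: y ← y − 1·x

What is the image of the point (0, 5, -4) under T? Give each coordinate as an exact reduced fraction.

T(p) = (4, 3, 1)

T1 translate by (4, 4, 3): (0, 5, -4) → (4, 9, -1)
T2 reflect across z = 0: (4, 9, -1) → (4, 9, 1)
T3 shear: y ← y − 1/2·x: (4, 9, 1) → (4, 7, 1)
T4 shear: y ← y − 1·x: (4, 7, 1) → (4, 3, 1)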